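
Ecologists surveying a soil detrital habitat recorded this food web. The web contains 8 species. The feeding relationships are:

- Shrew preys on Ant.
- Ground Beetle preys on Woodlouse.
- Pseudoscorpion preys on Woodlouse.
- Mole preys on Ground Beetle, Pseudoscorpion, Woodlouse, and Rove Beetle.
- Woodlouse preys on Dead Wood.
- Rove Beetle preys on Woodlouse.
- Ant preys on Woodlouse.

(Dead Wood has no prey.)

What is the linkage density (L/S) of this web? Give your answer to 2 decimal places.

L/S = 1.25

There are L = 10 links among S = 8 species.
L/S = 10/8 = 1.2500 ≈ 1.25.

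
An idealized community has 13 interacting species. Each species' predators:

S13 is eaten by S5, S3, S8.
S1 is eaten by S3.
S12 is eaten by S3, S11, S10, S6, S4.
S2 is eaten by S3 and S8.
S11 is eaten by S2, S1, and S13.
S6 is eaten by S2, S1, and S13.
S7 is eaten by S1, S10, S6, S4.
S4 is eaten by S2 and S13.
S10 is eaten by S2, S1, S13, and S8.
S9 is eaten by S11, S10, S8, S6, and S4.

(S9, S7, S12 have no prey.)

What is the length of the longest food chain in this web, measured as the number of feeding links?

3 links

One longest chain: S9 → S6 → S2 → S3.
It has 4 species and 3 links.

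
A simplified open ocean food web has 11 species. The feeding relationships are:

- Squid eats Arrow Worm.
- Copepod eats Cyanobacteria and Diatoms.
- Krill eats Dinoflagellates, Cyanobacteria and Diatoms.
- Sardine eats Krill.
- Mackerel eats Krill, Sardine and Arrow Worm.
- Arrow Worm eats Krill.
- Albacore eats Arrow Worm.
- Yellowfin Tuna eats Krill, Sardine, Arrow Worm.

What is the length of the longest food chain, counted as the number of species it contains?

One longest chain: Dinoflagellates → Krill → Arrow Worm → Squid.
It has 4 species and 3 links.

4 species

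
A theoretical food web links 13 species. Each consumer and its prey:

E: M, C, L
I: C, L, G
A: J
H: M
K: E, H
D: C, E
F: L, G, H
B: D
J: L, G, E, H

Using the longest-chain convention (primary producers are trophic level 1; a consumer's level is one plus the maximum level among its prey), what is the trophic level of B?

M is a producer → level 1.
E eats M (level 1); other prey at levels: C 1, L 1 → level 2.
D eats E (level 2); other prey at levels: C 1 → level 3.
B eats D → level 4.

Trophic level 4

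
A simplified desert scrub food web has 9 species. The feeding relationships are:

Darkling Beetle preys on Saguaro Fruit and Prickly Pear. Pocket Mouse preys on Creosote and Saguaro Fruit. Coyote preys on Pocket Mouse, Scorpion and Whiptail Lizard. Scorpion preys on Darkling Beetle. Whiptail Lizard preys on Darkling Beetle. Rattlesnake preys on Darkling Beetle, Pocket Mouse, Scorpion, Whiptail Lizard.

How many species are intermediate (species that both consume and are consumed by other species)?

4

Intermediate species (has both prey and predators): Pocket Mouse, Darkling Beetle, Whiptail Lizard, Scorpion.
Count: 4.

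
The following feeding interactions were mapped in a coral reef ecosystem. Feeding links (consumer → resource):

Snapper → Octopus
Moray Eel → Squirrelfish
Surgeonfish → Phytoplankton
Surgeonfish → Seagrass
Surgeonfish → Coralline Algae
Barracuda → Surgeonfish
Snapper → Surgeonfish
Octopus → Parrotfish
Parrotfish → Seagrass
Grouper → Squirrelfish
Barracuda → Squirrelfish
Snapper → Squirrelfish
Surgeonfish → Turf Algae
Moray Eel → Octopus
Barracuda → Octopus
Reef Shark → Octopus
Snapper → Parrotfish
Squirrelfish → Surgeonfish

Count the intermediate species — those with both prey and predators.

4

Intermediate species (has both prey and predators): Surgeonfish, Parrotfish, Squirrelfish, Octopus.
Count: 4.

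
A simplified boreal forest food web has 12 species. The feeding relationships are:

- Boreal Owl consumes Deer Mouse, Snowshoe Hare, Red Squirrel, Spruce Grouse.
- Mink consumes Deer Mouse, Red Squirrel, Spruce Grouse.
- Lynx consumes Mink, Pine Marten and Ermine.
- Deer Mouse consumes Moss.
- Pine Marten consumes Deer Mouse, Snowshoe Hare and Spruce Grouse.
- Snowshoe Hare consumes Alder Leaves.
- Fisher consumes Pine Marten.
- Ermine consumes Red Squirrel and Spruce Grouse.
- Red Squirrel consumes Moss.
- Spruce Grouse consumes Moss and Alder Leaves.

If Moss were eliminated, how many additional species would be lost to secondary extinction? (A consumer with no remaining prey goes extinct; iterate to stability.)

Remove Moss.
Round 1: Deer Mouse (all prey gone), Red Squirrel (all prey gone) → extinct.
No further losses. Total secondary extinctions: 2.

2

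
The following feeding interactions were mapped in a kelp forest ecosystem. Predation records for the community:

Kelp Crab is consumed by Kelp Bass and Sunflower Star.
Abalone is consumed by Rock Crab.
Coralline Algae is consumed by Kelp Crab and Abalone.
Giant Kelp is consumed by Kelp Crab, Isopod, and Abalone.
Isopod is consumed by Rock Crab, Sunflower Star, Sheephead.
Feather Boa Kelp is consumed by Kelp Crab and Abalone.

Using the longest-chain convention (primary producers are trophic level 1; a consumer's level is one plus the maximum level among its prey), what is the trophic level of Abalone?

Trophic level 2

Feather Boa Kelp is a producer → level 1.
Abalone eats Feather Boa Kelp (level 1); other prey at levels: Giant Kelp 1, Coralline Algae 1 → level 2.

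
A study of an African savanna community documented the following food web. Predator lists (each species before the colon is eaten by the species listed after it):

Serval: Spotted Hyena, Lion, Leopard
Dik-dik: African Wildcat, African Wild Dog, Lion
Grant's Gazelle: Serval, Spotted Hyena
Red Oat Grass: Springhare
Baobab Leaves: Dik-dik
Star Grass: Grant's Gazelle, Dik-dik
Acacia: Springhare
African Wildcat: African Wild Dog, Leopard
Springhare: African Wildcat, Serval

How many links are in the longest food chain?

One longest chain: Star Grass → Grant's Gazelle → Serval → Spotted Hyena.
It has 4 species and 3 links.

3 links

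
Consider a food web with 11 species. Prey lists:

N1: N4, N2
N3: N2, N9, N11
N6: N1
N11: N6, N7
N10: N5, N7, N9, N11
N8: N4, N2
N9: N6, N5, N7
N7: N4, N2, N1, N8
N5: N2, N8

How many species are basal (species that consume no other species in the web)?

Basal species (no prey listed): N4, N2.
Count: 2.

2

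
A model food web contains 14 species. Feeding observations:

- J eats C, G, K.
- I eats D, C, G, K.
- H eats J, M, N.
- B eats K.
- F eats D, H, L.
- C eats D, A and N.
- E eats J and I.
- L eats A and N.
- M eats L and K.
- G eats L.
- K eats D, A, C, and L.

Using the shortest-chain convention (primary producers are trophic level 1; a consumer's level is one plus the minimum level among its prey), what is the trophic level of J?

D is a producer → level 1.
C eats D → level 2.
J eats C → level 3.
No prey of J is below level 2, so 3 is the minimum.

Trophic level 3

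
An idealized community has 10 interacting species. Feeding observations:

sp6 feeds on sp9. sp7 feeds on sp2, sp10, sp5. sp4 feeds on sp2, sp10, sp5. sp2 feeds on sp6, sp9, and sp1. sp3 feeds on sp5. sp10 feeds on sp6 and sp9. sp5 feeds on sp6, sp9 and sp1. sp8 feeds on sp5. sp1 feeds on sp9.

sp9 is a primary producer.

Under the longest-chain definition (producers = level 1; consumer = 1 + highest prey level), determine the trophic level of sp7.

Trophic level 4

sp9 is a producer → level 1.
sp6 eats sp9 → level 2.
sp5 eats sp6 (level 2); other prey at levels: sp9 1, sp1 2 → level 3.
sp7 eats sp5 (level 3); other prey at levels: sp10 3, sp2 3 → level 4.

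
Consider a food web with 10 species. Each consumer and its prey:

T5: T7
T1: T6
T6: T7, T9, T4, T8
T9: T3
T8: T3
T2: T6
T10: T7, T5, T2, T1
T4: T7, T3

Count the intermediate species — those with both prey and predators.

7

Intermediate species (has both prey and predators): T5, T9, T4, T8, T6, T2, T1.
Count: 7.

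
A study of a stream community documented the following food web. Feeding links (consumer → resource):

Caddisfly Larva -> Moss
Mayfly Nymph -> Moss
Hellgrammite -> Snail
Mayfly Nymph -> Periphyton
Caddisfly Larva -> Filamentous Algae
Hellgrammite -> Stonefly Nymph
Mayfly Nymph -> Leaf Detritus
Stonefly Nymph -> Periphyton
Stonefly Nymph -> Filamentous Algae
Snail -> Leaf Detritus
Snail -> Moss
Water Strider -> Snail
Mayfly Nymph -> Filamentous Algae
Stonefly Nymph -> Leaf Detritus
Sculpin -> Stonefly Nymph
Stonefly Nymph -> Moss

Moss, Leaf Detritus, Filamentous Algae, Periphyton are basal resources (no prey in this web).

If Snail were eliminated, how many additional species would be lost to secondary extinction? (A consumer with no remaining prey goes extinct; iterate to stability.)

1

Remove Snail.
Round 1: Water Strider (all prey gone) → extinct.
No further losses. Total secondary extinctions: 1.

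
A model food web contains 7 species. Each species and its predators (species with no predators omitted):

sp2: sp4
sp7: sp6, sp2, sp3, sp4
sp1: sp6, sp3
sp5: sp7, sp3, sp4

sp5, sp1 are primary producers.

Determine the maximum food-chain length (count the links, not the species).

One longest chain: sp5 → sp7 → sp2 → sp4.
It has 4 species and 3 links.

3 links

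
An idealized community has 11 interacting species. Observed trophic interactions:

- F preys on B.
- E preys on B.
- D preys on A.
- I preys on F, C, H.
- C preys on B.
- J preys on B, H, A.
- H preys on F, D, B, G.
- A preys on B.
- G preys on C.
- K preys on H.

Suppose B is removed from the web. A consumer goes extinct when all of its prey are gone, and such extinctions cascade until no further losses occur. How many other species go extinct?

10

Remove B.
Round 1: A (all prey gone), F (all prey gone), E (all prey gone), C (all prey gone) → extinct.
Round 2: D (all prey gone), G (all prey gone) → extinct.
Round 3: H (all prey gone) → extinct.
Round 4: K (all prey gone), J (all prey gone), I (all prey gone) → extinct.
No further losses. Total secondary extinctions: 10.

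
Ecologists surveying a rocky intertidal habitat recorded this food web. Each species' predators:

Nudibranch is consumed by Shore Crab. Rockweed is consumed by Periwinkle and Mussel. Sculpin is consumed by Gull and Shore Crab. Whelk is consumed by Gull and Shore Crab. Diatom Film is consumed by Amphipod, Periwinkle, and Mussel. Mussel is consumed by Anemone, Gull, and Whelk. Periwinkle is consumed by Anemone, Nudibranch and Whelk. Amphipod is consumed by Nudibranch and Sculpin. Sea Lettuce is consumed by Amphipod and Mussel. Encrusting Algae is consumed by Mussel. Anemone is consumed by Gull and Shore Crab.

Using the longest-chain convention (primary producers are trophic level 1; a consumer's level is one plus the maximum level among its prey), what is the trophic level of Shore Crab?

Encrusting Algae is a producer → level 1.
Mussel eats Encrusting Algae (level 1); other prey at levels: Diatom Film 1, Sea Lettuce 1, Rockweed 1 → level 2.
Anemone eats Mussel (level 2); other prey at levels: Periwinkle 2 → level 3.
Shore Crab eats Anemone (level 3); other prey at levels: Nudibranch 3, Whelk 3, Sculpin 3 → level 4.

Trophic level 4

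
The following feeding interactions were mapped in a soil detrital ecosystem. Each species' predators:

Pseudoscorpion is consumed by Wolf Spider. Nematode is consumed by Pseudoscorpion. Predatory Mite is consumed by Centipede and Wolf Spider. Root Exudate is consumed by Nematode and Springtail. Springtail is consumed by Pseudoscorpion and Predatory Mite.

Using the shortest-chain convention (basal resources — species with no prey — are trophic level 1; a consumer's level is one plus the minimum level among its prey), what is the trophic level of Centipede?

Root Exudate has no prey (basal) → level 1.
Springtail eats Root Exudate → level 2.
Predatory Mite eats Springtail → level 3.
Centipede eats Predatory Mite → level 4.
No prey of Centipede is below level 3, so 4 is the minimum.

Trophic level 4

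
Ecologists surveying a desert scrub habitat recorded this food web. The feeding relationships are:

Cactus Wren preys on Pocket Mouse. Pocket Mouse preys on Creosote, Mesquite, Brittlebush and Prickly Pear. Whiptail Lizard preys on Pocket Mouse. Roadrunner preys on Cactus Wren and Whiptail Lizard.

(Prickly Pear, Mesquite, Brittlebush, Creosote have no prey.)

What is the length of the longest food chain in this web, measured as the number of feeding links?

3 links

One longest chain: Prickly Pear → Pocket Mouse → Whiptail Lizard → Roadrunner.
It has 4 species and 3 links.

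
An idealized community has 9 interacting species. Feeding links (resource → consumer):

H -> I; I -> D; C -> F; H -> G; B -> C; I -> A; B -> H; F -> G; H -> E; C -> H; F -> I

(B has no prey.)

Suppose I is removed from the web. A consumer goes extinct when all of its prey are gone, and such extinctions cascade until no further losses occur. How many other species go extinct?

Remove I.
Round 1: A (all prey gone), D (all prey gone) → extinct.
No further losses. Total secondary extinctions: 2.

2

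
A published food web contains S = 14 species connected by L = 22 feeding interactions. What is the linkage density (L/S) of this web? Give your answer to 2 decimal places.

There are L = 22 links among S = 14 species.
L/S = 22/14 = 1.5714 ≈ 1.57.

L/S = 1.57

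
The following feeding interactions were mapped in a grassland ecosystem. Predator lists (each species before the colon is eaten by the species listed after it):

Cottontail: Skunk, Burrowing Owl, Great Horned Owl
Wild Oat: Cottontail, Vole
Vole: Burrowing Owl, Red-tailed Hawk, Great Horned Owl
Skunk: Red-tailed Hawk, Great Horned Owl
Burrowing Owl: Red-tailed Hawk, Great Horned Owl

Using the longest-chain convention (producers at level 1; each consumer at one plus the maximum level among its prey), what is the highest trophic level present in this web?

Producers (level 1): Wild Oat.
Wild Oat → Cottontail → Skunk → Great Horned Owl gives Great Horned Owl level 4.
No species has a prey at level 4, so no species reaches level 5.

4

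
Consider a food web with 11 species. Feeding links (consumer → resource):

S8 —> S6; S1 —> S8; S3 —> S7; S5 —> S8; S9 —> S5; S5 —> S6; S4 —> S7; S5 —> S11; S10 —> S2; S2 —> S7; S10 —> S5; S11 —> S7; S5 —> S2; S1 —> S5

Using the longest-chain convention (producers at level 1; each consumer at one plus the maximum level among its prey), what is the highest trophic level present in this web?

4

Producers (level 1): S6, S7.
S6 → S8 → S5 → S9 gives S9 level 4.
No species has a prey at level 4, so no species reaches level 5.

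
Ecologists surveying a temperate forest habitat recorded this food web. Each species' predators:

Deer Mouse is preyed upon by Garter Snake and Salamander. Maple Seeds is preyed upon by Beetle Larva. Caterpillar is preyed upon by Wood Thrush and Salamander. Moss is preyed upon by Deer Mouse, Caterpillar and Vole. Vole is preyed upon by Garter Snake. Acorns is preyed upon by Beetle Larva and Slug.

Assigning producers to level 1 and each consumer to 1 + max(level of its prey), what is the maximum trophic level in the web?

Producers (level 1): Acorns, Moss, Maple Seeds.
Moss → Deer Mouse → Salamander gives Salamander level 3.
No species has a prey at level 3, so no species reaches level 4.

3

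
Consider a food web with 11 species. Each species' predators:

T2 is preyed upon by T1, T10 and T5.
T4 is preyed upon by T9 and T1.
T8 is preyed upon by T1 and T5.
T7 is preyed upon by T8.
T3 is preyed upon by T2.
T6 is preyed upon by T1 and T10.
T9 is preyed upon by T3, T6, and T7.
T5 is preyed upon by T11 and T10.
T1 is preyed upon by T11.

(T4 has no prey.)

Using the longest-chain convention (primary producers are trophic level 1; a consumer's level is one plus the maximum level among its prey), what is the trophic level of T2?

T4 is a producer → level 1.
T9 eats T4 → level 2.
T3 eats T9 → level 3.
T2 eats T3 → level 4.

Trophic level 4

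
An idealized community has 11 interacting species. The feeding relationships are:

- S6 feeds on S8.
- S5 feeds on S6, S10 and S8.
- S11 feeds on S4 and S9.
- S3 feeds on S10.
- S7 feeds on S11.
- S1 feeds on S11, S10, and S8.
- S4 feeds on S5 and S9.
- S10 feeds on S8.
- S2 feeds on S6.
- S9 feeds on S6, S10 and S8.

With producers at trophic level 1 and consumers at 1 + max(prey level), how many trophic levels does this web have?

Producers (level 1): S8.
S8 → S10 → S5 → S4 → S11 → S7 gives S7 level 6.
No species has a prey at level 6, so no species reaches level 7.

6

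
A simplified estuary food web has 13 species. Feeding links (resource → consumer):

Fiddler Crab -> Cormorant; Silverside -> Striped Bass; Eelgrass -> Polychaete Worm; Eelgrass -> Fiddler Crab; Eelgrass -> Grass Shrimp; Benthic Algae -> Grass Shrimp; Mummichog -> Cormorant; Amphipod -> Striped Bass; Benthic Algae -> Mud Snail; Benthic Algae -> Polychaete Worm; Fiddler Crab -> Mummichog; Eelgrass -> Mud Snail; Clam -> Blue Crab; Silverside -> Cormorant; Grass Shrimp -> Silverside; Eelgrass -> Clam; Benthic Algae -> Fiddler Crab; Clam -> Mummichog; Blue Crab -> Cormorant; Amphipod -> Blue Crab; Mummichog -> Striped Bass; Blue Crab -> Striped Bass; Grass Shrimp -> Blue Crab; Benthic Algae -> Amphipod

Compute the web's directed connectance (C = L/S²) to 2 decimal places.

The web has S = 13 species and L = 24 feeding links.
C = L / S² = 24 / 169 = 0.1420 ≈ 0.14.

C = 0.14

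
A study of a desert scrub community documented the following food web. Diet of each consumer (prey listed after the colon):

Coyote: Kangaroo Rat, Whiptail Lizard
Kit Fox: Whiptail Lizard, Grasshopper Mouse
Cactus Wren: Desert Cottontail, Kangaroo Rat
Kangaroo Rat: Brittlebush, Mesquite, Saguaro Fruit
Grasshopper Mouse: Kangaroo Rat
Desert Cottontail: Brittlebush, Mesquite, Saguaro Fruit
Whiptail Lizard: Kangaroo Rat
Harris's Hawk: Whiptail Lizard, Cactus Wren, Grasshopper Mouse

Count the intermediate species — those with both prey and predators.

Intermediate species (has both prey and predators): Desert Cottontail, Kangaroo Rat, Whiptail Lizard, Cactus Wren, Grasshopper Mouse.
Count: 5.

5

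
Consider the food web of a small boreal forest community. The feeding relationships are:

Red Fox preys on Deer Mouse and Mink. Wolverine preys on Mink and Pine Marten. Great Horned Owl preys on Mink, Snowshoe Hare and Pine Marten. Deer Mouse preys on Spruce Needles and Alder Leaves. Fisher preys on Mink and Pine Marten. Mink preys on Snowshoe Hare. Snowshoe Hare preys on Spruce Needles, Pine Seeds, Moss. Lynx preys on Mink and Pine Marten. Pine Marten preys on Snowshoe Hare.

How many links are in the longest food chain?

3 links

One longest chain: Pine Seeds → Snowshoe Hare → Mink → Red Fox.
It has 4 species and 3 links.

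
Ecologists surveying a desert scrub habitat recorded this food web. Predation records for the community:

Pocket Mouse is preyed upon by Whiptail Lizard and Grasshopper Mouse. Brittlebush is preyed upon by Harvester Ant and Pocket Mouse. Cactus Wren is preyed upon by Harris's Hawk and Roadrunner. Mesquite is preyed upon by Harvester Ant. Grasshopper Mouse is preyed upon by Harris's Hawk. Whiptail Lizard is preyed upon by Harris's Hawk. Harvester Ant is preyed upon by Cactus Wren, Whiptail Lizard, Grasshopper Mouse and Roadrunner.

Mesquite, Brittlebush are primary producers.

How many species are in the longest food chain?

One longest chain: Mesquite → Harvester Ant → Grasshopper Mouse → Harris's Hawk.
It has 4 species and 3 links.

4 species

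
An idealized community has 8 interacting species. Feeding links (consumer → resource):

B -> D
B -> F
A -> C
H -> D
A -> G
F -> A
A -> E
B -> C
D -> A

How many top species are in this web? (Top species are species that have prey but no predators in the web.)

Top species (has prey, but nothing eats it): B, H.
Count: 2.

2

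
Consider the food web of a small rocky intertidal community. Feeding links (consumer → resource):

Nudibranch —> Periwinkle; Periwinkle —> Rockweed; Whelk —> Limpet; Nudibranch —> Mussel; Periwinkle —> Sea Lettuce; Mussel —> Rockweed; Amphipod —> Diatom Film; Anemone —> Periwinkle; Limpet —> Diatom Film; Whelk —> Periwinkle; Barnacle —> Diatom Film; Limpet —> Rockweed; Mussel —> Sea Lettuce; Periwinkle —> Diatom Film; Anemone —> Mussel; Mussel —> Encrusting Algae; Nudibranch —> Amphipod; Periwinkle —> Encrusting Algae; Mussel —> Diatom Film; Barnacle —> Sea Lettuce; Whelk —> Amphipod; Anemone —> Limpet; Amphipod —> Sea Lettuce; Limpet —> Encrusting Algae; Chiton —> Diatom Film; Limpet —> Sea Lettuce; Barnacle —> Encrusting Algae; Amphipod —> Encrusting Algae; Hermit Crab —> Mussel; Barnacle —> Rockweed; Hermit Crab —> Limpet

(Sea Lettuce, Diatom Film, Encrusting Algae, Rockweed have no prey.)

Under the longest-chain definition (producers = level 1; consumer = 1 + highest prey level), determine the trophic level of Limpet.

Trophic level 2

Sea Lettuce is a producer → level 1.
Limpet eats Sea Lettuce (level 1); other prey at levels: Diatom Film 1, Encrusting Algae 1, Rockweed 1 → level 2.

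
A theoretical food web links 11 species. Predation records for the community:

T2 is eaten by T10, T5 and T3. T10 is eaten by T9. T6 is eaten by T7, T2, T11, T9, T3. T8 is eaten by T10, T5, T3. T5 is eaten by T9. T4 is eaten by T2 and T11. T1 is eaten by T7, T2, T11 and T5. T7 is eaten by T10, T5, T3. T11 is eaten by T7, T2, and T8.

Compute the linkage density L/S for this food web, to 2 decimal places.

There are L = 25 links among S = 11 species.
L/S = 25/11 = 2.2727 ≈ 2.27.

L/S = 2.27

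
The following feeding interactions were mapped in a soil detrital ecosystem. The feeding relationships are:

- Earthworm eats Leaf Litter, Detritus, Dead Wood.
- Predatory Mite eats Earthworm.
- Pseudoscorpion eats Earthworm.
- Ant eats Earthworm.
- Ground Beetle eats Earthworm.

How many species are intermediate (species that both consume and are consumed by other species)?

1

Intermediate species (has both prey and predators): Earthworm.
Count: 1.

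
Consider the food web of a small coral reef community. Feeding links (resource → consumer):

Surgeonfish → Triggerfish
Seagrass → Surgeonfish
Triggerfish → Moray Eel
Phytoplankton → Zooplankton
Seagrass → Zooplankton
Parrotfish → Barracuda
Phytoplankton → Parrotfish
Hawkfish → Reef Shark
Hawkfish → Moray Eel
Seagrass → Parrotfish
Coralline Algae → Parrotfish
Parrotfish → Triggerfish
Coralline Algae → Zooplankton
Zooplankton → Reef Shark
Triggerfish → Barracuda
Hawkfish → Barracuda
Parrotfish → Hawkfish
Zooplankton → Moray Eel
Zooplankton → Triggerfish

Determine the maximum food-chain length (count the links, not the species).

One longest chain: Seagrass → Surgeonfish → Triggerfish → Barracuda.
It has 4 species and 3 links.

3 links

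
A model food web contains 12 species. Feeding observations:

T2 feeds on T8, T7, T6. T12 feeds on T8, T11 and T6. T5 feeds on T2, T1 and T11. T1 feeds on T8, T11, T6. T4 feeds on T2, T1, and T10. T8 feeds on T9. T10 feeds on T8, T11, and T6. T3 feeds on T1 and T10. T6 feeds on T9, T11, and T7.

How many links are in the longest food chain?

One longest chain: T9 → T8 → T1 → T3.
It has 4 species and 3 links.

3 links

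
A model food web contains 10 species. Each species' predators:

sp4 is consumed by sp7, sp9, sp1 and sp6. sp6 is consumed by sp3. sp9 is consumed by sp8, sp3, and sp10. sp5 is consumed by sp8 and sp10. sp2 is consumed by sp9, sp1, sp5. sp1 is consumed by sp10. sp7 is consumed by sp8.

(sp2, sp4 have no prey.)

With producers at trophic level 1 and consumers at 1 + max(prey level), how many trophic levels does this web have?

3

Producers (level 1): sp2, sp4.
sp2 → sp5 → sp10 gives sp10 level 3.
No species has a prey at level 3, so no species reaches level 4.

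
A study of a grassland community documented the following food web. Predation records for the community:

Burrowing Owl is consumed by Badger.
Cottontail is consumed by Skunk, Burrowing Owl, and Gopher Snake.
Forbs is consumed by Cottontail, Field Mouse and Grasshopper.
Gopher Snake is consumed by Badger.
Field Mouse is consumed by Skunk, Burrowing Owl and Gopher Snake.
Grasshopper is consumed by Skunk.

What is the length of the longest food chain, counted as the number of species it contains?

4 species

One longest chain: Forbs → Cottontail → Burrowing Owl → Badger.
It has 4 species and 3 links.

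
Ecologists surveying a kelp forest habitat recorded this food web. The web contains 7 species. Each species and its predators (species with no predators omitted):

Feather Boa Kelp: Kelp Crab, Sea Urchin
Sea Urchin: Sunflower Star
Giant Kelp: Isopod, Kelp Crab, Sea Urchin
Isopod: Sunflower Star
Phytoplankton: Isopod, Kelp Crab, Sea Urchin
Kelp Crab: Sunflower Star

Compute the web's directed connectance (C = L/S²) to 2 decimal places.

C = 0.22

The web has S = 7 species and L = 11 feeding links.
C = L / S² = 11 / 49 = 0.2245 ≈ 0.22.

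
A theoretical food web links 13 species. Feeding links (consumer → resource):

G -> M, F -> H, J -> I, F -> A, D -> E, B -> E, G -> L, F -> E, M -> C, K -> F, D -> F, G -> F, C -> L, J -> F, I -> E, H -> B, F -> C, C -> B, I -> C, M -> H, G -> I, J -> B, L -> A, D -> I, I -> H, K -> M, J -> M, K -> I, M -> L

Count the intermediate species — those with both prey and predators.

Intermediate species (has both prey and predators): L, B, C, H, F, I, M.
Count: 7.

7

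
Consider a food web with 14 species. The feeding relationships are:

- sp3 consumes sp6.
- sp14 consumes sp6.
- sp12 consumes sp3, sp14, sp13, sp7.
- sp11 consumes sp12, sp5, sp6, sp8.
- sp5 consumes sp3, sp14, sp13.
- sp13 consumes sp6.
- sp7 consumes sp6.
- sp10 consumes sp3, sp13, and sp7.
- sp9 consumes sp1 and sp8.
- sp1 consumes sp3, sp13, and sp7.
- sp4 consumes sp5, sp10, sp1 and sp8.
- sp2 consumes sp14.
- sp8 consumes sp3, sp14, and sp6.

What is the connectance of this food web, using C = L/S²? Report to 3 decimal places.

The web has S = 14 species and L = 31 feeding links.
C = L / S² = 31 / 196 = 0.1582 ≈ 0.158.

C = 0.158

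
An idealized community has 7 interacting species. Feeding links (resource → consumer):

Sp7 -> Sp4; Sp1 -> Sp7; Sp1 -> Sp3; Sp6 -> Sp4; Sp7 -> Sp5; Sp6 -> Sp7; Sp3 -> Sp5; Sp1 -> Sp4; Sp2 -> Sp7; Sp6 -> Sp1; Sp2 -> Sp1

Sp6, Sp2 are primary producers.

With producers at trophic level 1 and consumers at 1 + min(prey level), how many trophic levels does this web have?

3

Producers (level 1): Sp6, Sp2.
Following each consumer down to its lowest-level prey: Sp6 → Sp1 → Sp3 (levels 1 through 3).
All prey of Sp3 (Sp1 2) are at level 2 or above, so Sp3 is at level 1 + 2 = 3.
Every consumer has at least one prey at level 2 or below, so none exceeds level 3.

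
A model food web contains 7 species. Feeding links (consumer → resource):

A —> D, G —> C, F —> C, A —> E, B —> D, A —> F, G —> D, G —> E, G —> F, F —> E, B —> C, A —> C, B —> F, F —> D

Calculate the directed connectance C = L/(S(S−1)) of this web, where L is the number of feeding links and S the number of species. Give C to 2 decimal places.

The web has S = 7 species and L = 14 feeding links.
C = L / (S(S−1)) = 14 / 42 = 0.3333 ≈ 0.33.

C = 0.33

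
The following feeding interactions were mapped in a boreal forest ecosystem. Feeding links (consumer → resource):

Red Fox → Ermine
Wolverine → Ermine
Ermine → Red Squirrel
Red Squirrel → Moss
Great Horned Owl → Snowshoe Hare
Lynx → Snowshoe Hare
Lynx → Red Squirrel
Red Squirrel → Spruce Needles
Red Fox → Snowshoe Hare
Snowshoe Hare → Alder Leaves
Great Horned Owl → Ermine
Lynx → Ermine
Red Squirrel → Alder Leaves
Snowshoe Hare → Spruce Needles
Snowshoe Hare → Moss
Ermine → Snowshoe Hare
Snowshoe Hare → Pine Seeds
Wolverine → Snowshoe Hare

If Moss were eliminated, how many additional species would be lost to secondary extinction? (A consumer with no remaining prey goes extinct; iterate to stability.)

Remove Moss.
Every predator of it retains at least one other prey: Snowshoe Hare still has Alder Leaves, Spruce Needles, Pine Seeds; Red Squirrel still has Alder Leaves, Spruce Needles.
No consumer loses all prey, so no secondary extinctions occur.

0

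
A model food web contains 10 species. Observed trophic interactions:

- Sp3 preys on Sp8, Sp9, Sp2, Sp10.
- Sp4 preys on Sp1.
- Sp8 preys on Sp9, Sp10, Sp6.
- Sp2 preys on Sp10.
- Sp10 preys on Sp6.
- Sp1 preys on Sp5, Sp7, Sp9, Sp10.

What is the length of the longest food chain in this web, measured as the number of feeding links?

One longest chain: Sp6 → Sp10 → Sp8 → Sp3.
It has 4 species and 3 links.

3 links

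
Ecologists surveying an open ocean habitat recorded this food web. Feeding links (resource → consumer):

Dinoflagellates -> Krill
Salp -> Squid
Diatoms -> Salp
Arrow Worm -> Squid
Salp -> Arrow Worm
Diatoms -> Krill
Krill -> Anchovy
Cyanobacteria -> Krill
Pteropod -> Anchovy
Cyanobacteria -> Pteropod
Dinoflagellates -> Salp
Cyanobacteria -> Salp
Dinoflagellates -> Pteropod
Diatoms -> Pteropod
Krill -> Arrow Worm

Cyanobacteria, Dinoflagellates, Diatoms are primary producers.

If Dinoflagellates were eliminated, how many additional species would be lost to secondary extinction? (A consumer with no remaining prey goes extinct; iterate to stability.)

0

Remove Dinoflagellates.
Every predator of it retains at least one other prey: Salp still has Cyanobacteria, Diatoms; Pteropod still has Cyanobacteria, Diatoms; Krill still has Cyanobacteria, Diatoms.
No consumer loses all prey, so no secondary extinctions occur.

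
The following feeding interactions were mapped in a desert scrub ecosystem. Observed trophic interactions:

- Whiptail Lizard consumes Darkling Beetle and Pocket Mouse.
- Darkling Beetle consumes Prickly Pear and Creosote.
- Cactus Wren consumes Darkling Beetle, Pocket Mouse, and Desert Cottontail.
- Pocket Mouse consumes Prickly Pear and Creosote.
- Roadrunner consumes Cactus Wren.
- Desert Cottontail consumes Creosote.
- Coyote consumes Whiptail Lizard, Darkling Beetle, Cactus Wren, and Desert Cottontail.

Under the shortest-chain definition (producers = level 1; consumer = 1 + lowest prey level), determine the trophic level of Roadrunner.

Prickly Pear is a producer → level 1.
Darkling Beetle eats Prickly Pear → level 2.
Cactus Wren eats Darkling Beetle → level 3.
Roadrunner eats Cactus Wren → level 4.
No prey of Roadrunner is below level 3, so 4 is the minimum.

Trophic level 4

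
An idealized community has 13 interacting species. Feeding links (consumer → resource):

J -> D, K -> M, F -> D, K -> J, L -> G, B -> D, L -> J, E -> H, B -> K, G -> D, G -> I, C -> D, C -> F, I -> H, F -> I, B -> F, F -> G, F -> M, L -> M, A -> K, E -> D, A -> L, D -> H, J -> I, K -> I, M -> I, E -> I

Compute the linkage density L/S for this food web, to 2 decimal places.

There are L = 27 links among S = 13 species.
L/S = 27/13 = 2.0769 ≈ 2.08.

L/S = 2.08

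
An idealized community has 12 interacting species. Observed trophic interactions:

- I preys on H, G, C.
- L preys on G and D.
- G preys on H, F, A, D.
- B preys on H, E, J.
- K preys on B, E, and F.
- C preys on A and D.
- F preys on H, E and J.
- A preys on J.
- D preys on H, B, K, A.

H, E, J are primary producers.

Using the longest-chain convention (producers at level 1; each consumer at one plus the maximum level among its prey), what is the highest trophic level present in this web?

6

Producers (level 1): H, E, J.
H → B → K → D → G → L gives L level 6.
No species has a prey at level 6, so no species reaches level 7.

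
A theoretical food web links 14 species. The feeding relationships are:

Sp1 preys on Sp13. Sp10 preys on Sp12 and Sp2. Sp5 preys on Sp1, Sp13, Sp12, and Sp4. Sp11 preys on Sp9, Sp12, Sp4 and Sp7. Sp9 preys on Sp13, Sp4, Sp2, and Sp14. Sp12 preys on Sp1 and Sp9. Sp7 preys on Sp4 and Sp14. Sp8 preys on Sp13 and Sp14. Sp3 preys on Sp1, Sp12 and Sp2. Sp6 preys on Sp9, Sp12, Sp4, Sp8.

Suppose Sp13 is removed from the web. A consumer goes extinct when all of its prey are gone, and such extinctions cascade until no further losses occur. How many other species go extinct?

1

Remove Sp13.
Round 1: Sp1 (all prey gone) → extinct.
No further losses. Total secondary extinctions: 1.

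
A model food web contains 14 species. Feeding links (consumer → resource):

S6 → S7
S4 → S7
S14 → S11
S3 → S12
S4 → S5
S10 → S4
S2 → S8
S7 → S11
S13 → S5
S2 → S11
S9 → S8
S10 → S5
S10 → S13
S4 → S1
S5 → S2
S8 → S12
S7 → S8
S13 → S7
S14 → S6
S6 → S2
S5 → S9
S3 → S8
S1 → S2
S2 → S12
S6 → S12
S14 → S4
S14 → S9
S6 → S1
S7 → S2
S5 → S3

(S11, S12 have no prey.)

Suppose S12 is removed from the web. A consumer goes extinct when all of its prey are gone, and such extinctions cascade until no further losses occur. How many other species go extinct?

3

Remove S12.
Round 1: S8 (all prey gone) → extinct.
Round 2: S3 (all prey gone), S9 (all prey gone) → extinct.
No further losses. Total secondary extinctions: 3.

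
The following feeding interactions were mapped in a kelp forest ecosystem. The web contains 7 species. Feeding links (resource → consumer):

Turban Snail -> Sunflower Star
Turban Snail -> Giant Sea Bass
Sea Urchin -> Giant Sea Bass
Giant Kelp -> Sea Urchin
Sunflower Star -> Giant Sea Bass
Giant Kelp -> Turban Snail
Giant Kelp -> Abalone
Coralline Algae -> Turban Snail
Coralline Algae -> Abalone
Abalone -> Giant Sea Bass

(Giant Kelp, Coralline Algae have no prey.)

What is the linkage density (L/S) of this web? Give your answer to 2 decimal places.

L/S = 1.43

There are L = 10 links among S = 7 species.
L/S = 10/7 = 1.4286 ≈ 1.43.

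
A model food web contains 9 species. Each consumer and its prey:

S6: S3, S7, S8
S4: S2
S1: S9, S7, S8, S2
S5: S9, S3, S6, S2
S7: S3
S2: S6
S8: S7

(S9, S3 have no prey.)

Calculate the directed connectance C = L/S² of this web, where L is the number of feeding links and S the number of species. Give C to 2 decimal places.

C = 0.19

The web has S = 9 species and L = 15 feeding links.
C = L / S² = 15 / 81 = 0.1852 ≈ 0.19.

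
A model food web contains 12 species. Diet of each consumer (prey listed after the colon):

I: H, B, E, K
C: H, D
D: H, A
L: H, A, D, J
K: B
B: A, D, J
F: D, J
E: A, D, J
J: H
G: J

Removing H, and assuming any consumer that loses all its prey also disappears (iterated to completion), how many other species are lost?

2

Remove H.
Round 1: J (all prey gone) → extinct.
Round 2: G (all prey gone) → extinct.
No further losses. Total secondary extinctions: 2.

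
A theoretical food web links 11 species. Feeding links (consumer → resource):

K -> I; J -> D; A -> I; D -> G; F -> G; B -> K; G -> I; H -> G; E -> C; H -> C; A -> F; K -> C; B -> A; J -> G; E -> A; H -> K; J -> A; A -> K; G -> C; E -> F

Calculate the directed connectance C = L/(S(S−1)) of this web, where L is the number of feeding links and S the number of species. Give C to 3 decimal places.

The web has S = 11 species and L = 20 feeding links.
C = L / (S(S−1)) = 20 / 110 = 0.1818 ≈ 0.182.

C = 0.182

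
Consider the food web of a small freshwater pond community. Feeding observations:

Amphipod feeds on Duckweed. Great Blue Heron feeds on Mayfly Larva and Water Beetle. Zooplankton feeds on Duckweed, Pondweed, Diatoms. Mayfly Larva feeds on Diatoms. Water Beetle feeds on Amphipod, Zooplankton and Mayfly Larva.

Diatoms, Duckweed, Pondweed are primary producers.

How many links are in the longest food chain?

3 links

One longest chain: Diatoms → Zooplankton → Water Beetle → Great Blue Heron.
It has 4 species and 3 links.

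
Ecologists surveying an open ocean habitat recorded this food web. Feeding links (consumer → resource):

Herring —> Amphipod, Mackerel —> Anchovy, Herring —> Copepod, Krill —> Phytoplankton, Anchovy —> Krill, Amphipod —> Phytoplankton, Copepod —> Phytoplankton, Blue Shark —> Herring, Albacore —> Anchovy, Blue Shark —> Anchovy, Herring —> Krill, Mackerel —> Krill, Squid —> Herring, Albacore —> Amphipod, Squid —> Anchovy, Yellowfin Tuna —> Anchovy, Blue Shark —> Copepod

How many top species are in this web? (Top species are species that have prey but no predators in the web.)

Top species (has prey, but nothing eats it): Albacore, Mackerel, Squid, Blue Shark, Yellowfin Tuna.
Count: 5.

5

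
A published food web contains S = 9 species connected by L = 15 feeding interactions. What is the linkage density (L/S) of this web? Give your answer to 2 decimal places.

L/S = 1.67

There are L = 15 links among S = 9 species.
L/S = 15/9 = 1.6667 ≈ 1.67.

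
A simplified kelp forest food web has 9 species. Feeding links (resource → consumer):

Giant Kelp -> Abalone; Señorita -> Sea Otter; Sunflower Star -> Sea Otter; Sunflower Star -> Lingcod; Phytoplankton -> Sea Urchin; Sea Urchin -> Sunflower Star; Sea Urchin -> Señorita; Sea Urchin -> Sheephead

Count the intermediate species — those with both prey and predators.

Intermediate species (has both prey and predators): Sea Urchin, Señorita, Sunflower Star.
Count: 3.

3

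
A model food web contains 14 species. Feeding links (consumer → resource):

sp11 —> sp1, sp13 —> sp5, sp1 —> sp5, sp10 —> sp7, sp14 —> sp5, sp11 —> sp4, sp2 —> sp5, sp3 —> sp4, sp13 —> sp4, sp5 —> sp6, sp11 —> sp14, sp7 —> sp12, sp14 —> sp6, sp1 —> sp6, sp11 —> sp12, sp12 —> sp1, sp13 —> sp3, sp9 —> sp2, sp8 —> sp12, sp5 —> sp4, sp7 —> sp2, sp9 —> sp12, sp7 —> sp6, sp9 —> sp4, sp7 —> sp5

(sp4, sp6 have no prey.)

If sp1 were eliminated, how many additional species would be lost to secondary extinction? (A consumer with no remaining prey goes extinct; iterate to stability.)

Remove sp1.
Round 1: sp12 (all prey gone) → extinct.
Round 2: sp8 (all prey gone) → extinct.
No further losses. Total secondary extinctions: 2.

2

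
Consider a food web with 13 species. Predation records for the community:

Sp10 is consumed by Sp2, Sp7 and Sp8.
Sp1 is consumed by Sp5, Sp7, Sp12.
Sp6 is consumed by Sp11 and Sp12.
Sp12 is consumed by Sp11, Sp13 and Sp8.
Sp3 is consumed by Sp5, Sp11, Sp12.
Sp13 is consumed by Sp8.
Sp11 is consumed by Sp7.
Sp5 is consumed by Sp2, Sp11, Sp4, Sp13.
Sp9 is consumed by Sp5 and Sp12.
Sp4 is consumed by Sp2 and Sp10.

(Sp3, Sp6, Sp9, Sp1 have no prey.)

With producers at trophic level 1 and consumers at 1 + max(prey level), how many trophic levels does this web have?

Producers (level 1): Sp3, Sp6, Sp9, Sp1.
Sp3 → Sp5 → Sp4 → Sp10 → Sp2 gives Sp2 level 5.
No species has a prey at level 5, so no species reaches level 6.

5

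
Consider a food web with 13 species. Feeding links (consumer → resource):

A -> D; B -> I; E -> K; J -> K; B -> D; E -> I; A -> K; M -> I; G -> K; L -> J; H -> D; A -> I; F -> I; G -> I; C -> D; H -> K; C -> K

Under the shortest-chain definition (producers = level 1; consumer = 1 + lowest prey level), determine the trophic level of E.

K is a producer → level 1.
E eats K → level 2.

Trophic level 2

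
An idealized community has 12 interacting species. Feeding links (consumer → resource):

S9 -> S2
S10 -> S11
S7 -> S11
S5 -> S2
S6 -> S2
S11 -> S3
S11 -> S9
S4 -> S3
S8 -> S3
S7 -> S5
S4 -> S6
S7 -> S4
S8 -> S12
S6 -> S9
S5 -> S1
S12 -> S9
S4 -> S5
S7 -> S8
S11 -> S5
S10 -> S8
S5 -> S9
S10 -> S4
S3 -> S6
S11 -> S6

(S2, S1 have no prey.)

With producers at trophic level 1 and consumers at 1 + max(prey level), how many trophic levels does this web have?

6

Producers (level 1): S2, S1.
S2 → S9 → S6 → S3 → S11 → S10 gives S10 level 6.
No species has a prey at level 6, so no species reaches level 7.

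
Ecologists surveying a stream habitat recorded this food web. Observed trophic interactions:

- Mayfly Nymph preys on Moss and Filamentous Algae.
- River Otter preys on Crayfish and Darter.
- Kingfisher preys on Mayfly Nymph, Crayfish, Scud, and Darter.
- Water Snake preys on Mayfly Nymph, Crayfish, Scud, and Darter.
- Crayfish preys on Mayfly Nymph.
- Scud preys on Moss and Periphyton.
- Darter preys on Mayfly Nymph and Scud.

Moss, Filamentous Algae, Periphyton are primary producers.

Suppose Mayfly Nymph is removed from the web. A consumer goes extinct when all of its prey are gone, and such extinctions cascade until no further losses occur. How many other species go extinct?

Remove Mayfly Nymph.
Round 1: Crayfish (all prey gone) → extinct.
No further losses. Total secondary extinctions: 1.

1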